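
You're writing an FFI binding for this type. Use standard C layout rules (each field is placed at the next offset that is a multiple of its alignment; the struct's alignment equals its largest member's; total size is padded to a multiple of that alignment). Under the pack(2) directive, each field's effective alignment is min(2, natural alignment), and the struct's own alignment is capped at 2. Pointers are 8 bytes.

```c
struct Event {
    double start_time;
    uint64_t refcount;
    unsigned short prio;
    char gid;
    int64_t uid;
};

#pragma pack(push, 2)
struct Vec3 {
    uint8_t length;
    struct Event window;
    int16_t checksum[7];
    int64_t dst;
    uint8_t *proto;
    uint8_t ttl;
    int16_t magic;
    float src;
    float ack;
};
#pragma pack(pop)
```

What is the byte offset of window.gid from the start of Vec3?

20

Event: 0..8  start_time  (8B, 8-aligned); 8..16  refcount  (8B, 8-aligned); 16..18  prio  (2B, 2-aligned); 18..19  gid  (1B, 1-aligned); 19..24  -- padding (5B); 24..32  uid  (8B, 8-aligned); sizeof = 32, alignof = 8
0..1  length  (1B, 1-aligned)
1..2  -- padding (1B)
2..34  window  (32B, 2-aligned)
within Event: gid at 18
2 + 18 = 20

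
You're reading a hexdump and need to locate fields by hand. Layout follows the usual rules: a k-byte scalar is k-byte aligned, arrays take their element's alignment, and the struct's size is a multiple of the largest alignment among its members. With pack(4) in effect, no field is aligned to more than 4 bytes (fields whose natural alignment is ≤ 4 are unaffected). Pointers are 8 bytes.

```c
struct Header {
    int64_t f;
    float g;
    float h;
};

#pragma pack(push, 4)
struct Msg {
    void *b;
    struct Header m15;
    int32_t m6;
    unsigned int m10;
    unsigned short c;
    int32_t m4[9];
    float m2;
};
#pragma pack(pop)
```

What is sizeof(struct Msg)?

76 bytes

Header: @0: f [8B, align 8] → 8; @8: g [4B, align 4] → 12; @12: h [4B, align 4] → 16; size 16, align 8
@0: b [8B, align 4] → 8
@8: m15 [16B, align 4] → 24
@24: m6 [4B, align 4] → 28
@28: m10 [4B, align 4] → 32
@32: c [2B, align 2] → 34
+2 pad (align 4)
@36: m4 [36B, align 4] → 72
@72: m2 [4B, align 4] → 76
size 76, align 4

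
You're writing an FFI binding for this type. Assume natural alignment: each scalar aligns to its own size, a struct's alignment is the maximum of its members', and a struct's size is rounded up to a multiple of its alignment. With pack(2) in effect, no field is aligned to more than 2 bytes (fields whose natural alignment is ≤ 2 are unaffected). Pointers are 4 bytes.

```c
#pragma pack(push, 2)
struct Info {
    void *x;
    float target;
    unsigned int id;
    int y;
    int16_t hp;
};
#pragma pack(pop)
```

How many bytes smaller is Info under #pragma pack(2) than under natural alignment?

2

natural layout:
  0..4  x  (4B, 4-aligned)
  4..8  target  (4B, 4-aligned)
  8..12  id  (4B, 4-aligned)
  12..16  y  (4B, 4-aligned)
  16..18  hp  (2B, 2-aligned)
  18..20  -- tail padding (2B)
  sizeof = 20, alignof = 4
packed(2) layout:
  0..4  x  (4B, 2-aligned)
  4..8  target  (4B, 2-aligned)
  8..12  id  (4B, 2-aligned)
  12..16  y  (4B, 2-aligned)
  16..18  hp  (2B, 2-aligned)
  sizeof = 18, alignof = 2
20 − 18 = 2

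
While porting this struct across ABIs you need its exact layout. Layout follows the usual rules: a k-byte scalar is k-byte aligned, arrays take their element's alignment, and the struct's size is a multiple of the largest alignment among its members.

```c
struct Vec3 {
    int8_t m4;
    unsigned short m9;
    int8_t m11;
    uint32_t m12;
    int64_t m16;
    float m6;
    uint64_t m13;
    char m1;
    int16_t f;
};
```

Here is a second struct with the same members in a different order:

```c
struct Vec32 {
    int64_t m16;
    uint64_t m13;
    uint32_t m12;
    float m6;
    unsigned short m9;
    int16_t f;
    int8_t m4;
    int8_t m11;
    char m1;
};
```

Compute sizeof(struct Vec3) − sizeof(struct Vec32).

16

@0: m4 [1B, align 1] → 1
+1 pad (align 2)
@2: m9 [2B, align 2] → 4
@4: m11 [1B, align 1] → 5
+3 pad (align 4)
@8: m12 [4B, align 4] → 12
+4 pad (align 8)
@16: m16 [8B, align 8] → 24
@24: m6 [4B, align 4] → 28
+4 pad (align 8)
@32: m13 [8B, align 8] → 40
@40: m1 [1B, align 1] → 41
+1 pad (align 2)
@42: f [2B, align 2] → 44
+4 tail pad (align 8)
size 48, align 8
— Vec32 —
@0: m16 [8B, align 8] → 8
@8: m13 [8B, align 8] → 16
@16: m12 [4B, align 4] → 20
@20: m6 [4B, align 4] → 24
@24: m9 [2B, align 2] → 26
@26: f [2B, align 2] → 28
@28: m4 [1B, align 1] → 29
@29: m11 [1B, align 1] → 30
@30: m1 [1B, align 1] → 31
+1 tail pad (align 8)
size 32, align 8
48 − 32 = 16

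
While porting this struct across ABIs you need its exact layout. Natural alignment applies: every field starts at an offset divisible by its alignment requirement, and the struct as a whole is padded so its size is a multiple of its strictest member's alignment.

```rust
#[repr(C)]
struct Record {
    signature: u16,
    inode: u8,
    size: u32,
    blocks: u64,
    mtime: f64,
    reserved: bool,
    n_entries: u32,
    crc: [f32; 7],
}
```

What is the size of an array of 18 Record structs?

@0: signature [2B, align 2] → 2
@2: inode [1B, align 1] → 3
+1 pad (align 4)
@4: size [4B, align 4] → 8
@8: blocks [8B, align 8] → 16
@16: mtime [8B, align 8] → 24
@24: reserved [1B, align 1] → 25
+3 pad (align 4)
@28: n_entries [4B, align 4] → 32
@32: crc [28B, align 4] → 60
+4 tail pad (align 8)
size 64, align 8
array of 18: 18 × 64 = 1152

1152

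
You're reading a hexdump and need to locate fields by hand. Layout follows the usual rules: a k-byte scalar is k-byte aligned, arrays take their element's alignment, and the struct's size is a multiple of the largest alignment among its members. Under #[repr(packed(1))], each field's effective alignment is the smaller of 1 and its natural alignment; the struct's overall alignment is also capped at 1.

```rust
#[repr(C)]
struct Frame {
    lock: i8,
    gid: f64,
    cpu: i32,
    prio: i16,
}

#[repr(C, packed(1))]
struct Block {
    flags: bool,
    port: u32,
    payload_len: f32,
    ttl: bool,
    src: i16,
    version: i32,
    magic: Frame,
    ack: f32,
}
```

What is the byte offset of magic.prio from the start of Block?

36

Frame: lock at 0 (size 1, align 1) → ends 1; pad 7 to align 8 for gid; gid at 8 (size 8, align 8) → ends 16; cpu at 16 (size 4, align 4) → ends 20; prio at 20 (size 2, align 2) → ends 22; tail pad 2 to reach multiple of 8; total 24 bytes, alignment 8
flags at 0 (size 1, align 1) → ends 1
port at 1 (size 4, align 1) → ends 5
payload_len at 5 (size 4, align 1) → ends 9
ttl at 9 (size 1, align 1) → ends 10
src at 10 (size 2, align 1) → ends 12
version at 12 (size 4, align 1) → ends 16
magic at 16 (size 24, align 1) → ends 40
within Frame: prio at 20
16 + 20 = 36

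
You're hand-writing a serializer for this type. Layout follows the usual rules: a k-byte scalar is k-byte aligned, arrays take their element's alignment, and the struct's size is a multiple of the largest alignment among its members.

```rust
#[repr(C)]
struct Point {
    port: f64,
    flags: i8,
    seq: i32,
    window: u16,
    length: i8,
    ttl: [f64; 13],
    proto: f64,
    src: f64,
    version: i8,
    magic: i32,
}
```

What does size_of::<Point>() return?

152

port at 0 (size 8, align 8) → ends 8
flags at 8 (size 1, align 1) → ends 9
pad 3 to align 4 for seq
seq at 12 (size 4, align 4) → ends 16
window at 16 (size 2, align 2) → ends 18
length at 18 (size 1, align 1) → ends 19
pad 5 to align 8 for ttl
ttl at 24 (size 104, align 8) → ends 128
proto at 128 (size 8, align 8) → ends 136
src at 136 (size 8, align 8) → ends 144
version at 144 (size 1, align 1) → ends 145
pad 3 to align 4 for magic
magic at 148 (size 4, align 4) → ends 152
total 152 bytes, alignment 8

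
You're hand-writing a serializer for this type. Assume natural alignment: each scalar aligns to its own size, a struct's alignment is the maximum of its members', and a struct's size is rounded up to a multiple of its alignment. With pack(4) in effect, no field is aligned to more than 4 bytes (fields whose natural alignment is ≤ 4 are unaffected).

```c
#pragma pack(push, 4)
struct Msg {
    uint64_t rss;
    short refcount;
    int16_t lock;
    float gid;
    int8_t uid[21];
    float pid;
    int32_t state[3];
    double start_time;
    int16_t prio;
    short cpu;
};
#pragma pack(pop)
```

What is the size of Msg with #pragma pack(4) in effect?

68

0..8  rss  (8B, 4-aligned)
8..10  refcount  (2B, 2-aligned)
10..12  lock  (2B, 2-aligned)
12..16  gid  (4B, 4-aligned)
16..37  uid  (21B, 1-aligned)
37..40  -- padding (3B)
40..44  pid  (4B, 4-aligned)
44..56  state  (12B, 4-aligned)
56..64  start_time  (8B, 4-aligned)
64..66  prio  (2B, 2-aligned)
66..68  cpu  (2B, 2-aligned)
sizeof = 68, alignof = 4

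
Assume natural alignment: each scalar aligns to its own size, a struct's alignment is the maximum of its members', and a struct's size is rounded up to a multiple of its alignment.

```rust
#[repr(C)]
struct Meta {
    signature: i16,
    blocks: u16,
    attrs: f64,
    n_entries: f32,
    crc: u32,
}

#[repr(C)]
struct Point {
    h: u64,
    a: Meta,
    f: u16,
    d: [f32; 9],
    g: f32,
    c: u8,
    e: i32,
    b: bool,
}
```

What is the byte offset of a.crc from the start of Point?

28

Meta: signature at 0 (size 2, align 2) → ends 2; blocks at 2 (size 2, align 2) → ends 4; pad 4 to align 8 for attrs; attrs at 8 (size 8, align 8) → ends 16; n_entries at 16 (size 4, align 4) → ends 20; crc at 20 (size 4, align 4) → ends 24; total 24 bytes, alignment 8
h at 0 (size 8, align 8) → ends 8
a at 8 (size 24, align 8) → ends 32
within Meta: crc at 20
8 + 20 = 28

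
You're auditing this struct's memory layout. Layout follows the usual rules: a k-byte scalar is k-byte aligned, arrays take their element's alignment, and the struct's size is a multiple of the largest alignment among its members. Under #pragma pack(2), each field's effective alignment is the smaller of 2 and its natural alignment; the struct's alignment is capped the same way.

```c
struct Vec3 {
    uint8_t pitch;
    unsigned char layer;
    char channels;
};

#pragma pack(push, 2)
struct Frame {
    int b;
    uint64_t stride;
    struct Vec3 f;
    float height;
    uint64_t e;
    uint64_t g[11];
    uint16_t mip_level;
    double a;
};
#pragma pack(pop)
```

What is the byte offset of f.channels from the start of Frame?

14

Vec3: pitch at 0 (size 1, align 1) → ends 1; layer at 1 (size 1, align 1) → ends 2; channels at 2 (size 1, align 1) → ends 3; total 3 bytes, alignment 1
b at 0 (size 4, align 2) → ends 4
stride at 4 (size 8, align 2) → ends 12
f at 12 (size 3, align 1) → ends 15
within Vec3: channels at 2
12 + 2 = 14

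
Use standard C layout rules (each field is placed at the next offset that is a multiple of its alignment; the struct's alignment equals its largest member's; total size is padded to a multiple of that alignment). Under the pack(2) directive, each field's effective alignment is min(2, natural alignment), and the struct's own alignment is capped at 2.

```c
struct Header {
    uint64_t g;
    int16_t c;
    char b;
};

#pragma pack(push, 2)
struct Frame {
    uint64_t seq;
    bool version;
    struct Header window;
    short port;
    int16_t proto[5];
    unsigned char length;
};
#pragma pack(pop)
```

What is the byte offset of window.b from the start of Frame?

Header: g at 0 (size 8, align 8) → ends 8; c at 8 (size 2, align 2) → ends 10; b at 10 (size 1, align 1) → ends 11; tail pad 5 to reach multiple of 8; total 16 bytes, alignment 8
seq at 0 (size 8, align 2) → ends 8
version at 8 (size 1, align 1) → ends 9
pad 1 to align 2 for window
window at 10 (size 16, align 2) → ends 26
within Header: b at 10
10 + 10 = 20

20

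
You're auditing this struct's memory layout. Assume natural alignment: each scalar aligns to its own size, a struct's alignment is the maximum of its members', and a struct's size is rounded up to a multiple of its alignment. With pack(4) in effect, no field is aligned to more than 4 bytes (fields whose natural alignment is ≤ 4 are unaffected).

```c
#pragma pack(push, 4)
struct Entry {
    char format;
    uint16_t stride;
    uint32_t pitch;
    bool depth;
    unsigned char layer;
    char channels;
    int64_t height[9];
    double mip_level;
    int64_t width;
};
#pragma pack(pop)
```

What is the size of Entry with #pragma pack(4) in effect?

100

@0: format [1B, align 1] → 1
+1 pad (align 2)
@2: stride [2B, align 2] → 4
@4: pitch [4B, align 4] → 8
@8: depth [1B, align 1] → 9
@9: layer [1B, align 1] → 10
@10: channels [1B, align 1] → 11
+1 pad (align 4)
@12: height [72B, align 4] → 84
@84: mip_level [8B, align 4] → 92
@92: width [8B, align 4] → 100
size 100, align 4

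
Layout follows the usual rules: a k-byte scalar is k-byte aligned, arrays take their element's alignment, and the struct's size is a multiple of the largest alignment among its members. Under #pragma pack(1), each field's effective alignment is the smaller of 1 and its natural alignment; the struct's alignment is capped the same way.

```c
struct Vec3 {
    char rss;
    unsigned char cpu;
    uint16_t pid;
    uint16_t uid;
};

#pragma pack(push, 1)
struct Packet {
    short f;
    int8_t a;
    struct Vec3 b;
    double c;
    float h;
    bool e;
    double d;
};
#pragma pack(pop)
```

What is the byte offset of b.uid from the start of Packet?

Vec3: @0: rss [1B, align 1] → 1; @1: cpu [1B, align 1] → 2; @2: pid [2B, align 2] → 4; @4: uid [2B, align 2] → 6; size 6, align 2
@0: f [2B, align 1] → 2
@2: a [1B, align 1] → 3
@3: b [6B, align 1] → 9
within Vec3: uid at 4
3 + 4 = 7

7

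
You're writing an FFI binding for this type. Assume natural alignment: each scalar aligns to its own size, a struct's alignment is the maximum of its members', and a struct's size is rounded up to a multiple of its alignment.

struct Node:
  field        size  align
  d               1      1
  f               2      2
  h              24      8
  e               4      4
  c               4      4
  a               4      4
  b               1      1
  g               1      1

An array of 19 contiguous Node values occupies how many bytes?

d at 0 (size 1, align 1) → ends 1
pad 1 to align 2 for f
f at 2 (size 2, align 2) → ends 4
pad 4 to align 8 for h
h at 8 (size 24, align 8) → ends 32
e at 32 (size 4, align 4) → ends 36
c at 36 (size 4, align 4) → ends 40
a at 40 (size 4, align 4) → ends 44
b at 44 (size 1, align 1) → ends 45
g at 45 (size 1, align 1) → ends 46
tail pad 2 to reach multiple of 8
total 48 bytes, alignment 8
array of 19: 19 × 48 = 912

912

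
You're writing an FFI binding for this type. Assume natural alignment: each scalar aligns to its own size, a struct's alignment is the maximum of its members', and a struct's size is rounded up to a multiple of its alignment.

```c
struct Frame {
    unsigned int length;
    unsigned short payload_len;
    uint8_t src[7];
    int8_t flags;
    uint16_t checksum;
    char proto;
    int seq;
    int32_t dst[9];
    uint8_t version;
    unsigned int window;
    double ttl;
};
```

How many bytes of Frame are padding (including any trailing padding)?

@0: length [4B, align 4] → 4
@4: payload_len [2B, align 2] → 6
@6: src [7B, align 1] → 13
@13: flags [1B, align 1] → 14
@14: checksum [2B, align 2] → 16
@16: proto [1B, align 1] → 17
+3 pad (align 4)
@20: seq [4B, align 4] → 24
@24: dst [36B, align 4] → 60
@60: version [1B, align 1] → 61
+3 pad (align 4)
@64: window [4B, align 4] → 68
+4 pad (align 8)
@72: ttl [8B, align 8] → 80
size 80, align 8
data bytes 70, size 80 → padding 10

10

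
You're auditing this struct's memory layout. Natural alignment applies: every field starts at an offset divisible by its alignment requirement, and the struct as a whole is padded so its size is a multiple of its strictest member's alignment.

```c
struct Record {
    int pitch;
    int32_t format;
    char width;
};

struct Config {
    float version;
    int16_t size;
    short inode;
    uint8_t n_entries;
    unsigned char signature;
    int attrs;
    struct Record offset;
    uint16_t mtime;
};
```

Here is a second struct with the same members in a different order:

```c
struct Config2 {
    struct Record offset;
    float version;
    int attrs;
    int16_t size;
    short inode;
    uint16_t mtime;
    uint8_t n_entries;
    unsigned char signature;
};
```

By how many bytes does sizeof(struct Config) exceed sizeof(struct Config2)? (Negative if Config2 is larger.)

4

Record: pitch at 0 (size 4, align 4) → ends 4; format at 4 (size 4, align 4) → ends 8; width at 8 (size 1, align 1) → ends 9; tail pad 3 to reach multiple of 4; total 12 bytes, alignment 4
version at 0 (size 4, align 4) → ends 4
size at 4 (size 2, align 2) → ends 6
inode at 6 (size 2, align 2) → ends 8
n_entries at 8 (size 1, align 1) → ends 9
signature at 9 (size 1, align 1) → ends 10
pad 2 to align 4 for attrs
attrs at 12 (size 4, align 4) → ends 16
offset at 16 (size 12, align 4) → ends 28
mtime at 28 (size 2, align 2) → ends 30
tail pad 2 to reach multiple of 4
total 32 bytes, alignment 4
— Config2 —
offset at 0 (size 12, align 4) → ends 12
version at 12 (size 4, align 4) → ends 16
attrs at 16 (size 4, align 4) → ends 20
size at 20 (size 2, align 2) → ends 22
inode at 22 (size 2, align 2) → ends 24
mtime at 24 (size 2, align 2) → ends 26
n_entries at 26 (size 1, align 1) → ends 27
signature at 27 (size 1, align 1) → ends 28
total 28 bytes, alignment 4
32 − 28 = 4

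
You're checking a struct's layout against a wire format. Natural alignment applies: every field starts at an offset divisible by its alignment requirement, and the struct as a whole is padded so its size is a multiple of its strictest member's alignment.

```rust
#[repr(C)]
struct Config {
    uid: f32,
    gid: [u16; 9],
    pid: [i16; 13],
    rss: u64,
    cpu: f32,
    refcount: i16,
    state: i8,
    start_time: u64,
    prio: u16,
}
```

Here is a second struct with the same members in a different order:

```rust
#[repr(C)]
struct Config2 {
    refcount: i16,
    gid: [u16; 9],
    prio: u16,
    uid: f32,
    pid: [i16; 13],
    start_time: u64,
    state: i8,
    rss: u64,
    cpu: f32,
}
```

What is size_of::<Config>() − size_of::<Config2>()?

-8

uid at 0 (size 4, align 4) → ends 4
gid at 4 (size 18, align 2) → ends 22
pid at 22 (size 26, align 2) → ends 48
rss at 48 (size 8, align 8) → ends 56
cpu at 56 (size 4, align 4) → ends 60
refcount at 60 (size 2, align 2) → ends 62
state at 62 (size 1, align 1) → ends 63
pad 1 to align 8 for start_time
start_time at 64 (size 8, align 8) → ends 72
prio at 72 (size 2, align 2) → ends 74
tail pad 6 to reach multiple of 8
total 80 bytes, alignment 8
— Config2 —
refcount at 0 (size 2, align 2) → ends 2
gid at 2 (size 18, align 2) → ends 20
prio at 20 (size 2, align 2) → ends 22
pad 2 to align 4 for uid
uid at 24 (size 4, align 4) → ends 28
pid at 28 (size 26, align 2) → ends 54
pad 2 to align 8 for start_time
start_time at 56 (size 8, align 8) → ends 64
state at 64 (size 1, align 1) → ends 65
pad 7 to align 8 for rss
rss at 72 (size 8, align 8) → ends 80
cpu at 80 (size 4, align 4) → ends 84
tail pad 4 to reach multiple of 8
total 88 bytes, alignment 8
80 − 88 = -8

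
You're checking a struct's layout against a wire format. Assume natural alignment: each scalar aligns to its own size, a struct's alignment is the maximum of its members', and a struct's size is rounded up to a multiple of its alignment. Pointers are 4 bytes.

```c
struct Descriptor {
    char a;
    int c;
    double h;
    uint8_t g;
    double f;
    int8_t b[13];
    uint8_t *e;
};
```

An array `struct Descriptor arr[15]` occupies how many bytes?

0..1  a  (1B, 1-aligned)
1..4  -- padding (3B)
4..8  c  (4B, 4-aligned)
8..16  h  (8B, 8-aligned)
16..17  g  (1B, 1-aligned)
17..24  -- padding (7B)
24..32  f  (8B, 8-aligned)
32..45  b  (13B, 1-aligned)
45..48  -- padding (3B)
48..52  e  (4B, 4-aligned)
52..56  -- tail padding (4B)
sizeof = 56, alignof = 8
array of 15: 15 × 56 = 840

840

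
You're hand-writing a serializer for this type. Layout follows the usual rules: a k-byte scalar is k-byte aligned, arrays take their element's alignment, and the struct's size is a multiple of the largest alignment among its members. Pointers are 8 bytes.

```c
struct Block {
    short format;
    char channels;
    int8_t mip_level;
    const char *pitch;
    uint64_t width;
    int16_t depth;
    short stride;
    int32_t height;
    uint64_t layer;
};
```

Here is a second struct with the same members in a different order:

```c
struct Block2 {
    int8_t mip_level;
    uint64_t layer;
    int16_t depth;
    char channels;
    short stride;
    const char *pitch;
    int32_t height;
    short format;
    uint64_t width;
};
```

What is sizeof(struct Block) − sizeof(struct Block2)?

-8

0..2  format  (2B, 2-aligned)
2..3  channels  (1B, 1-aligned)
3..4  mip_level  (1B, 1-aligned)
4..8  -- padding (4B)
8..16  pitch  (8B, 8-aligned)
16..24  width  (8B, 8-aligned)
24..26  depth  (2B, 2-aligned)
26..28  stride  (2B, 2-aligned)
28..32  height  (4B, 4-aligned)
32..40  layer  (8B, 8-aligned)
sizeof = 40, alignof = 8
— Block2 —
0..1  mip_level  (1B, 1-aligned)
1..8  -- padding (7B)
8..16  layer  (8B, 8-aligned)
16..18  depth  (2B, 2-aligned)
18..19  channels  (1B, 1-aligned)
19..20  -- padding (1B)
20..22  stride  (2B, 2-aligned)
22..24  -- padding (2B)
24..32  pitch  (8B, 8-aligned)
32..36  height  (4B, 4-aligned)
36..38  format  (2B, 2-aligned)
38..40  -- padding (2B)
40..48  width  (8B, 8-aligned)
sizeof = 48, alignof = 8
40 − 48 = -8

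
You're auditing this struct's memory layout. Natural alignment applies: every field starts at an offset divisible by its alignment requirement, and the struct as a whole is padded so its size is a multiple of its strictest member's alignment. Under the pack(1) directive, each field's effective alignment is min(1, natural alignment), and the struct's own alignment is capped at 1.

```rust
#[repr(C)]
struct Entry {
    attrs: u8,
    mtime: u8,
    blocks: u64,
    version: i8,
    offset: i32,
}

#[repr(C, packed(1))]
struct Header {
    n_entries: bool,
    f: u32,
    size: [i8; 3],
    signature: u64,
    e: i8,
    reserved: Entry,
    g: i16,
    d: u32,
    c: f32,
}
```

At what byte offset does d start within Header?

Entry: @0: attrs [1B, align 1] → 1; @1: mtime [1B, align 1] → 2; +6 pad (align 8); @8: blocks [8B, align 8] → 16; @16: version [1B, align 1] → 17; +3 pad (align 4); @20: offset [4B, align 4] → 24; size 24, align 8
@0: n_entries [1B, align 1] → 1
@1: f [4B, align 1] → 5
@5: size [3B, align 1] → 8
@8: signature [8B, align 1] → 16
@16: e [1B, align 1] → 17
@17: reserved [24B, align 1] → 41
@41: g [2B, align 1] → 43
@43: d [4B, align 1] → 47

43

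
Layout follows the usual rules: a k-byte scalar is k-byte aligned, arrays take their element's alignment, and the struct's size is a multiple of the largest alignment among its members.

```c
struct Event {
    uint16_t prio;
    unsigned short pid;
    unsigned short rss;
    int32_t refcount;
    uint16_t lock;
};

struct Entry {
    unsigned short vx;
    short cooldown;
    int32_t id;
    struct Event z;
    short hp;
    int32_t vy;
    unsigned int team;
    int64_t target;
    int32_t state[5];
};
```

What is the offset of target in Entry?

Event: 0..2  prio  (2B, 2-aligned); 2..4  pid  (2B, 2-aligned); 4..6  rss  (2B, 2-aligned); 6..8  -- padding (2B); 8..12  refcount  (4B, 4-aligned); 12..14  lock  (2B, 2-aligned); 14..16  -- tail padding (2B); sizeof = 16, alignof = 4
0..2  vx  (2B, 2-aligned)
2..4  cooldown  (2B, 2-aligned)
4..8  id  (4B, 4-aligned)
8..24  z  (16B, 4-aligned)
24..26  hp  (2B, 2-aligned)
26..28  -- padding (2B)
28..32  vy  (4B, 4-aligned)
32..36  team  (4B, 4-aligned)
36..40  -- padding (4B)
40..48  target  (8B, 8-aligned)

40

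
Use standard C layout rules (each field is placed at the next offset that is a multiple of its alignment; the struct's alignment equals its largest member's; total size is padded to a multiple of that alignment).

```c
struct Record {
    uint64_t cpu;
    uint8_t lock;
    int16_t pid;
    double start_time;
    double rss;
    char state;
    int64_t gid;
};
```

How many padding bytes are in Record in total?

12

cpu at 0 (size 8, align 8) → ends 8
lock at 8 (size 1, align 1) → ends 9
pad 1 to align 2 for pid
pid at 10 (size 2, align 2) → ends 12
pad 4 to align 8 for start_time
start_time at 16 (size 8, align 8) → ends 24
rss at 24 (size 8, align 8) → ends 32
state at 32 (size 1, align 1) → ends 33
pad 7 to align 8 for gid
gid at 40 (size 8, align 8) → ends 48
total 48 bytes, alignment 8
data bytes 36, size 48 → padding 12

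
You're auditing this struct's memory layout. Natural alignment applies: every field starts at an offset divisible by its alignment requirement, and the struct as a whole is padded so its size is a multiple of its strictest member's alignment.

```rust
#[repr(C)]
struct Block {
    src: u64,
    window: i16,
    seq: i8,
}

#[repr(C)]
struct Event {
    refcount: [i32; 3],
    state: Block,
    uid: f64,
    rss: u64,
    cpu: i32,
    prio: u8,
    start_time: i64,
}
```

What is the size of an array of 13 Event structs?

Block: 0..8  src  (8B, 8-aligned); 8..10  window  (2B, 2-aligned); 10..11  seq  (1B, 1-aligned); 11..16  -- tail padding (5B); sizeof = 16, alignof = 8
0..12  refcount  (12B, 4-aligned)
12..16  -- padding (4B)
16..32  state  (16B, 8-aligned)
32..40  uid  (8B, 8-aligned)
40..48  rss  (8B, 8-aligned)
48..52  cpu  (4B, 4-aligned)
52..53  prio  (1B, 1-aligned)
53..56  -- padding (3B)
56..64  start_time  (8B, 8-aligned)
sizeof = 64, alignof = 8
array of 13: 13 × 64 = 832

832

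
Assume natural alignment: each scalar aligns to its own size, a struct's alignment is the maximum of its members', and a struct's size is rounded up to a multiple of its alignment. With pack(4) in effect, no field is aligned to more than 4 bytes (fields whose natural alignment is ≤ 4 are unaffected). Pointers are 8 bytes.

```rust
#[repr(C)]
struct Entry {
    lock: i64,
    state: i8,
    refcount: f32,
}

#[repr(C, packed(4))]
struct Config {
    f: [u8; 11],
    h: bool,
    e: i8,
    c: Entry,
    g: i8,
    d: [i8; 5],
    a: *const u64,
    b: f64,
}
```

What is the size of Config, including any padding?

56 bytes

Entry: lock at 0 (size 8, align 8) → ends 8; state at 8 (size 1, align 1) → ends 9; pad 3 to align 4 for refcount; refcount at 12 (size 4, align 4) → ends 16; total 16 bytes, alignment 8
f at 0 (size 11, align 1) → ends 11
h at 11 (size 1, align 1) → ends 12
e at 12 (size 1, align 1) → ends 13
pad 3 to align 4 for c
c at 16 (size 16, align 4) → ends 32
g at 32 (size 1, align 1) → ends 33
d at 33 (size 5, align 1) → ends 38
pad 2 to align 4 for a
a at 40 (size 8, align 4) → ends 48
b at 48 (size 8, align 4) → ends 56
total 56 bytes, alignment 4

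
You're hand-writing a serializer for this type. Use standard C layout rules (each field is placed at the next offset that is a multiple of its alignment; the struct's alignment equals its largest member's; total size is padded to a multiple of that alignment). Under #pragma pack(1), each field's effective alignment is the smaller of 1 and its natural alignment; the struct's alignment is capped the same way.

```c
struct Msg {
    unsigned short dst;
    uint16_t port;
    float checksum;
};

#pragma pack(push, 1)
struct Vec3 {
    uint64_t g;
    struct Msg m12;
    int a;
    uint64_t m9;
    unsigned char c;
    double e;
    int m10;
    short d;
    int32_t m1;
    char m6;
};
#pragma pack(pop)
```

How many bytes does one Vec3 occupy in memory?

48

Msg: 0..2  dst  (2B, 2-aligned); 2..4  port  (2B, 2-aligned); 4..8  checksum  (4B, 4-aligned); sizeof = 8, alignof = 4
0..8  g  (8B, 1-aligned)
8..16  m12  (8B, 1-aligned)
16..20  a  (4B, 1-aligned)
20..28  m9  (8B, 1-aligned)
28..29  c  (1B, 1-aligned)
29..37  e  (8B, 1-aligned)
37..41  m10  (4B, 1-aligned)
41..43  d  (2B, 1-aligned)
43..47  m1  (4B, 1-aligned)
47..48  m6  (1B, 1-aligned)
sizeof = 48, alignof = 1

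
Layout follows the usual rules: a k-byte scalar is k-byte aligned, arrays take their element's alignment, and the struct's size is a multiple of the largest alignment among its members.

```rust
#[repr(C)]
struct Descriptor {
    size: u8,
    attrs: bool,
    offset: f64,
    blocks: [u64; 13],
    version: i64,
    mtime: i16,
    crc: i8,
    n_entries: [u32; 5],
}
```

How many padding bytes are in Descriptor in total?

0..1  size  (1B, 1-aligned)
1..2  attrs  (1B, 1-aligned)
2..8  -- padding (6B)
8..16  offset  (8B, 8-aligned)
16..120  blocks  (104B, 8-aligned)
120..128  version  (8B, 8-aligned)
128..130  mtime  (2B, 2-aligned)
130..131  crc  (1B, 1-aligned)
131..132  -- padding (1B)
132..152  n_entries  (20B, 4-aligned)
sizeof = 152, alignof = 8
data bytes 145, size 152 → padding 7

7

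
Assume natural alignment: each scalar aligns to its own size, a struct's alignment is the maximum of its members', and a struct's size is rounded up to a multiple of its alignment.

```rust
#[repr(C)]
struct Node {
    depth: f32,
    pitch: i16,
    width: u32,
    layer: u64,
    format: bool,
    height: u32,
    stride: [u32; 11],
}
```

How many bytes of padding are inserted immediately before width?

0..4  depth  (4B, 4-aligned)
4..6  pitch  (2B, 2-aligned)
6..8  -- padding (2B)
8..12  width  (4B, 4-aligned)

2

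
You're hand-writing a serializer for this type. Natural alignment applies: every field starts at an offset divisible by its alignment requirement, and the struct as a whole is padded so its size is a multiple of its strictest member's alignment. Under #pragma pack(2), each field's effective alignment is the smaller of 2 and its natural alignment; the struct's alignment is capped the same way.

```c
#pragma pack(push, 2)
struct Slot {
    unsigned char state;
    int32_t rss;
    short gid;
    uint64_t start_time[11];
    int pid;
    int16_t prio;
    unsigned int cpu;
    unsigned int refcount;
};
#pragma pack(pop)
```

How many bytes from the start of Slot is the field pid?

@0: state [1B, align 1] → 1
+1 pad (align 2)
@2: rss [4B, align 2] → 6
@6: gid [2B, align 2] → 8
@8: start_time [88B, align 2] → 96
@96: pid [4B, align 2] → 100

96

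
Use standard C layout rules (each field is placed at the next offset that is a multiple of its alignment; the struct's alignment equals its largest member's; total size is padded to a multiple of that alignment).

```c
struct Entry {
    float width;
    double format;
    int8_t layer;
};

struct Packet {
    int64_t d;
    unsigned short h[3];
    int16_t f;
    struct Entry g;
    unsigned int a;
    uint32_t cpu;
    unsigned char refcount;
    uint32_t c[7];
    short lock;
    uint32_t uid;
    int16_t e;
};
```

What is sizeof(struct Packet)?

Entry: width at 0 (size 4, align 4) → ends 4; pad 4 to align 8 for format; format at 8 (size 8, align 8) → ends 16; layer at 16 (size 1, align 1) → ends 17; tail pad 7 to reach multiple of 8; total 24 bytes, alignment 8
d at 0 (size 8, align 8) → ends 8
h at 8 (size 6, align 2) → ends 14
f at 14 (size 2, align 2) → ends 16
g at 16 (size 24, align 8) → ends 40
a at 40 (size 4, align 4) → ends 44
cpu at 44 (size 4, align 4) → ends 48
refcount at 48 (size 1, align 1) → ends 49
pad 3 to align 4 for c
c at 52 (size 28, align 4) → ends 80
lock at 80 (size 2, align 2) → ends 82
pad 2 to align 4 for uid
uid at 84 (size 4, align 4) → ends 88
e at 88 (size 2, align 2) → ends 90
tail pad 6 to reach multiple of 8
total 96 bytes, alignment 8

96 bytes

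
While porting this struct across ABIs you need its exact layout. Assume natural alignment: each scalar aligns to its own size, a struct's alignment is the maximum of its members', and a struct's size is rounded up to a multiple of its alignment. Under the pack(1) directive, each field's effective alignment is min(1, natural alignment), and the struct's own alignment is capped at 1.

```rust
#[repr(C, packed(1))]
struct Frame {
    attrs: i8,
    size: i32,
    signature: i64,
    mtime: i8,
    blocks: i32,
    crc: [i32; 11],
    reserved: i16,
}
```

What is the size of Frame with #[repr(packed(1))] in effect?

64

@0: attrs [1B, align 1] → 1
@1: size [4B, align 1] → 5
@5: signature [8B, align 1] → 13
@13: mtime [1B, align 1] → 14
@14: blocks [4B, align 1] → 18
@18: crc [44B, align 1] → 62
@62: reserved [2B, align 1] → 64
size 64, align 1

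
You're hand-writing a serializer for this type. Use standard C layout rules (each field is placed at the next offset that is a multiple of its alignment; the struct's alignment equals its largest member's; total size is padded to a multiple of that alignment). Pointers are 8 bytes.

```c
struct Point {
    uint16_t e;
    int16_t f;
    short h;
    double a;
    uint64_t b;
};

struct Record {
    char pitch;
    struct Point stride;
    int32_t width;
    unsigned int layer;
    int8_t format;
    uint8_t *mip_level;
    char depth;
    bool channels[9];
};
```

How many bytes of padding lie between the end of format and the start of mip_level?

Point: e at 0 (size 2, align 2) → ends 2; f at 2 (size 2, align 2) → ends 4; h at 4 (size 2, align 2) → ends 6; pad 2 to align 8 for a; a at 8 (size 8, align 8) → ends 16; b at 16 (size 8, align 8) → ends 24; total 24 bytes, alignment 8
pitch at 0 (size 1, align 1) → ends 1
pad 7 to align 8 for stride
stride at 8 (size 24, align 8) → ends 32
width at 32 (size 4, align 4) → ends 36
layer at 36 (size 4, align 4) → ends 40
format at 40 (size 1, align 1) → ends 41
pad 7 to align 8 for mip_level
mip_level at 48 (size 8, align 8) → ends 56

7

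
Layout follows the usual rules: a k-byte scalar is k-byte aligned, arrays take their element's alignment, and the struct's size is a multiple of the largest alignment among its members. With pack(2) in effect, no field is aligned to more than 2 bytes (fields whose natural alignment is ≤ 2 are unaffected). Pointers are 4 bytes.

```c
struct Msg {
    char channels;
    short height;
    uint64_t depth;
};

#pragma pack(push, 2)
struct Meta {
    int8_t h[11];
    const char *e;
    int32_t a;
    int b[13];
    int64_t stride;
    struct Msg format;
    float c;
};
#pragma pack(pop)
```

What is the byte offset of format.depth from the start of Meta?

88

Msg: @0: channels [1B, align 1] → 1; +1 pad (align 2); @2: height [2B, align 2] → 4; +4 pad (align 8); @8: depth [8B, align 8] → 16; size 16, align 8
@0: h [11B, align 1] → 11
+1 pad (align 2)
@12: e [4B, align 2] → 16
@16: a [4B, align 2] → 20
@20: b [52B, align 2] → 72
@72: stride [8B, align 2] → 80
@80: format [16B, align 2] → 96
within Msg: depth at 8
80 + 8 = 88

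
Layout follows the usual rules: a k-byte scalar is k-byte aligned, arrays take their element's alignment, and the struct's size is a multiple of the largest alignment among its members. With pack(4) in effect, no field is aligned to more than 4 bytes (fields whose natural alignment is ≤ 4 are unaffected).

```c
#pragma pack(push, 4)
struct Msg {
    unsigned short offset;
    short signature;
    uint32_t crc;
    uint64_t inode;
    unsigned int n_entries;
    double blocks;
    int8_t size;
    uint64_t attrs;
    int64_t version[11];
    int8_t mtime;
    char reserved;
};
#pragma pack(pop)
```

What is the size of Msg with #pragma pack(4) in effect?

0..2  offset  (2B, 2-aligned)
2..4  signature  (2B, 2-aligned)
4..8  crc  (4B, 4-aligned)
8..16  inode  (8B, 4-aligned)
16..20  n_entries  (4B, 4-aligned)
20..28  blocks  (8B, 4-aligned)
28..29  size  (1B, 1-aligned)
29..32  -- padding (3B)
32..40  attrs  (8B, 4-aligned)
40..128  version  (88B, 4-aligned)
128..129  mtime  (1B, 1-aligned)
129..130  reserved  (1B, 1-aligned)
130..132  -- tail padding (2B)
sizeof = 132, alignof = 4

132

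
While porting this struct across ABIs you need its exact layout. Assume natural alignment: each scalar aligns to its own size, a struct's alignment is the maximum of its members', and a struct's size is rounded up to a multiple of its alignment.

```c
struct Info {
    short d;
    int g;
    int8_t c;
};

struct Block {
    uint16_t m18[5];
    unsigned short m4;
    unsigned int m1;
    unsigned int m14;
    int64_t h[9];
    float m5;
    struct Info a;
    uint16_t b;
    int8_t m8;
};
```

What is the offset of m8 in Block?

114

Info: @0: d [2B, align 2] → 2; +2 pad (align 4); @4: g [4B, align 4] → 8; @8: c [1B, align 1] → 9; +3 tail pad (align 4); size 12, align 4
@0: m18 [10B, align 2] → 10
@10: m4 [2B, align 2] → 12
@12: m1 [4B, align 4] → 16
@16: m14 [4B, align 4] → 20
+4 pad (align 8)
@24: h [72B, align 8] → 96
@96: m5 [4B, align 4] → 100
@100: a [12B, align 4] → 112
@112: b [2B, align 2] → 114
@114: m8 [1B, align 1] → 115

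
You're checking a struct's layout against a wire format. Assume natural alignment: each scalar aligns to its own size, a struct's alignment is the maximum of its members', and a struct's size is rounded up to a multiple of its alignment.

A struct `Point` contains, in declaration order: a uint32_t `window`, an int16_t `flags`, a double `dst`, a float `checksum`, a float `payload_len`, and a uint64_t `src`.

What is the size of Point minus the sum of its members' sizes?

2

@0: window [4B, align 4] → 4
@4: flags [2B, align 2] → 6
+2 pad (align 8)
@8: dst [8B, align 8] → 16
@16: checksum [4B, align 4] → 20
@20: payload_len [4B, align 4] → 24
@24: src [8B, align 8] → 32
size 32, align 8
data bytes 30, size 32 → padding 2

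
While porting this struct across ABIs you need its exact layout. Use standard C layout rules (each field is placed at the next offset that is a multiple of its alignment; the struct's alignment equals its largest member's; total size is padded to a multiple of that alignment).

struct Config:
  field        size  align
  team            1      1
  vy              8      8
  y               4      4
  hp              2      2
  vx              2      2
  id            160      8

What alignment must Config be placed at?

8

member alignments: team=1, vy=8, y=4, hp=2, vx=2, id=8
max = 8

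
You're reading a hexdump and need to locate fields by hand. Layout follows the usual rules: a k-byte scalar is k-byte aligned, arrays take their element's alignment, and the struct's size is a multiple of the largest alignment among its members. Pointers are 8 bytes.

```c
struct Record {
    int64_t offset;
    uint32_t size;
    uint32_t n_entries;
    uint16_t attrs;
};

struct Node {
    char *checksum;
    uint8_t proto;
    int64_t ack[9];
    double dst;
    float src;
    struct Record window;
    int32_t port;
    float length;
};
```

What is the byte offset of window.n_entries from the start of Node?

Record: 0..8  offset  (8B, 8-aligned); 8..12  size  (4B, 4-aligned); 12..16  n_entries  (4B, 4-aligned); 16..18  attrs  (2B, 2-aligned); 18..24  -- tail padding (6B); sizeof = 24, alignof = 8
0..8  checksum  (8B, 8-aligned)
8..9  proto  (1B, 1-aligned)
9..16  -- padding (7B)
16..88  ack  (72B, 8-aligned)
88..96  dst  (8B, 8-aligned)
96..100  src  (4B, 4-aligned)
100..104  -- padding (4B)
104..128  window  (24B, 8-aligned)
within Record: n_entries at 12
104 + 12 = 116

116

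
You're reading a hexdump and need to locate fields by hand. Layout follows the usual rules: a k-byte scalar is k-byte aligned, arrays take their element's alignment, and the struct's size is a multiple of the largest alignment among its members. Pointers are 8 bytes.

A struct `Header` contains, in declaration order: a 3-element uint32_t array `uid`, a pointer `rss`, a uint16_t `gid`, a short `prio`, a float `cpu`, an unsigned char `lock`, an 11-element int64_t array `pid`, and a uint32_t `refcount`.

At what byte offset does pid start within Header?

@0: uid [12B, align 4] → 12
+4 pad (align 8)
@16: rss [8B, align 8] → 24
@24: gid [2B, align 2] → 26
@26: prio [2B, align 2] → 28
@28: cpu [4B, align 4] → 32
@32: lock [1B, align 1] → 33
+7 pad (align 8)
@40: pid [88B, align 8] → 128

40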